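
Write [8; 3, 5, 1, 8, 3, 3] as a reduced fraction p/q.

14444/1737

Fold from the inside: start with 3/1.
  3 + 1/3 = 10/3
  8 + 3/10 = 83/10
  1 + 10/83 = 93/83
  5 + 83/93 = 548/93
  3 + 93/548 = 1737/548
  8 + 548/1737 = 14444/1737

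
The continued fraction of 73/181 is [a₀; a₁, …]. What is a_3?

73 = 0·181 + 73   →  a_0 = 0
181 = 2·73 + 35   →  a_1 = 2
73 = 2·35 + 3   →  a_2 = 2
35 = 11·3 + 2   →  a_3 = 11

11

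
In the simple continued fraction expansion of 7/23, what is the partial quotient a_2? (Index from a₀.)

7 = 0·23 + 7   →  a_0 = 0
23 = 3·7 + 2   →  a_1 = 3
7 = 3·2 + 1   →  a_2 = 3

3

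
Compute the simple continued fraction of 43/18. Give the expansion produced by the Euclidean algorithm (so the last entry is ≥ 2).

43 = 2*18 + 7
18 = 2*7 + 4
7 = 1*4 + 3
4 = 1*3 + 1
3 = 3*1 + 0  (stop)
So 43/18 = [2; 2, 1, 1, 3].

[2; 2, 1, 1, 3]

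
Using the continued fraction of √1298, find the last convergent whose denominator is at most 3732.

93420/2593

√1298 = [36; 36, 72, …] (period length 2).
Convergents:
  p_0/q_0 = 36/1
  p_1/q_1 = 1297/36
  p_2/q_2 = 93420/2593
  p_3/q_3 = 3364417/93384
q_2 = 2593 ≤ 3732 < 93384 = q_3, so the answer is 93420/2593.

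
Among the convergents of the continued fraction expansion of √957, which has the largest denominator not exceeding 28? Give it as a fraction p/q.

464/15

√957 = [30; 1, 14, 2, 14, 1, 60, …] (period length 6).
Convergents:
  p_0/q_0 = 30/1
  p_1/q_1 = 31/1
  p_2/q_2 = 464/15
  p_3/q_3 = 959/31
q_2 = 15 ≤ 28 < 31 = q_3, so the answer is 464/15.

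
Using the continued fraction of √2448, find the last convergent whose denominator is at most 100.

2177/44

√2448 = [49; 2, 10, 2, 98, …] (period length 4).
Convergents:
  p_0/q_0 = 49/1
  p_1/q_1 = 99/2
  p_2/q_2 = 1039/21
  p_3/q_3 = 2177/44
  p_4/q_4 = 214385/4333
q_3 = 44 ≤ 100 < 4333 = q_4, so the answer is 2177/44.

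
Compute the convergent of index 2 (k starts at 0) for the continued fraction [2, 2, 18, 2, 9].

92/37

Using pₖ = aₖpₖ₋₁ + pₖ₋₂, qₖ = aₖqₖ₋₁ + qₖ₋₂ (with p₋₁=1, p₋₂=0, q₋₁=0, q₋₂=1):
  k=0: a=2, p=2, q=1
  k=1: a=2, p=5, q=2
  k=2: a=18, p=92, q=37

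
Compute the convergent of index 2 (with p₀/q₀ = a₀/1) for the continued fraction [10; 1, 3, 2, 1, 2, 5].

43/4

Using pₖ = aₖpₖ₋₁ + pₖ₋₂, qₖ = aₖqₖ₋₁ + qₖ₋₂ (with p₋₁=1, p₋₂=0, q₋₁=0, q₋₂=1):
  k=0: a=10, p=10, q=1
  k=1: a=1, p=11, q=1
  k=2: a=3, p=43, q=4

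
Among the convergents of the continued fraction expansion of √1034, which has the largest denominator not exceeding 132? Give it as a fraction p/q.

√1034 = [32; 6, 2, 2, 2, 6, 64, …] (period length 6).
Convergents:
  p_0/q_0 = 32/1
  p_1/q_1 = 193/6
  p_2/q_2 = 418/13
  p_3/q_3 = 1029/32
  p_4/q_4 = 2476/77
  p_5/q_5 = 15885/494
q_4 = 77 ≤ 132 < 494 = q_5, so the answer is 2476/77.

2476/77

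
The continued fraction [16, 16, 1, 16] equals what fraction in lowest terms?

Using pₖ = aₖpₖ₋₁ + pₖ₋₂ and qₖ = aₖqₖ₋₁ + qₖ₋₂:
  k=0: a=16, p=16, q=1
  k=1: a=16, p=257, q=16
  k=2: a=1, p=273, q=17
  k=3: a=16, p=4625, q=288

4625/288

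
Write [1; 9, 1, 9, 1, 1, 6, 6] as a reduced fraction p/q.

Fold from the inside: start with 6/1.
  6 + 1/6 = 37/6
  1 + 6/37 = 43/37
  1 + 37/43 = 80/43
  9 + 43/80 = 763/80
  1 + 80/763 = 843/763
  9 + 763/843 = 8350/843
  1 + 843/8350 = 9193/8350

9193/8350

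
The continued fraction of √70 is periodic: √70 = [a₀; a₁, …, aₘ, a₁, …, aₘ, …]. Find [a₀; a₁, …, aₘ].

a₀ = ⌊√70⌋ = 8.
With m₀=0, d₀=1 and mₖ₊₁ = dₖaₖ − mₖ, dₖ₊₁ = (n − mₖ₊₁²)/dₖ, aₖ₊₁ = ⌊(a₀+mₖ₊₁)/dₖ₊₁⌋:
  k=1: m=8, d=6, a=2
  k=2: m=4, d=9, a=1
  k=3: m=5, d=5, a=2
  k=4: m=5, d=9, a=1
  k=5: m=4, d=6, a=2
  k=6: m=8, d=1, a=16
d=1 and a=2a₀=16 at k=6, so the next step gives (m, d) = (8, 6) again — its k=1 value — and the period has length 6.

[8; 2, 1, 2, 1, 2, 16]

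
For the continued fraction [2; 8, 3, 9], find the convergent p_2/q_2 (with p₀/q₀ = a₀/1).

Using pₖ = aₖpₖ₋₁ + pₖ₋₂, qₖ = aₖqₖ₋₁ + qₖ₋₂ (with p₋₁=1, p₋₂=0, q₋₁=0, q₋₂=1):
  k=0: a=2, p=2, q=1
  k=1: a=8, p=17, q=8
  k=2: a=3, p=53, q=25

53/25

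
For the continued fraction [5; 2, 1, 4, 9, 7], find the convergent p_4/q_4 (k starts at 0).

Using pₖ = aₖpₖ₋₁ + pₖ₋₂, qₖ = aₖqₖ₋₁ + qₖ₋₂ (with p₋₁=1, p₋₂=0, q₋₁=0, q₋₂=1):
  k=0: a=5, p=5, q=1
  k=1: a=2, p=11, q=2
  k=2: a=1, p=16, q=3
  k=3: a=4, p=75, q=14
  k=4: a=9, p=691, q=129

691/129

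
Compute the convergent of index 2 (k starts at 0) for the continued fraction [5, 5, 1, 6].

Using pₖ = aₖpₖ₋₁ + pₖ₋₂, qₖ = aₖqₖ₋₁ + qₖ₋₂ (with p₋₁=1, p₋₂=0, q₋₁=0, q₋₂=1):
  k=0: a=5, p=5, q=1
  k=1: a=5, p=26, q=5
  k=2: a=1, p=31, q=6

31/6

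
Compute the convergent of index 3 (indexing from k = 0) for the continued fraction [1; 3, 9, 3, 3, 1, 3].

115/87

Using pₖ = aₖpₖ₋₁ + pₖ₋₂, qₖ = aₖqₖ₋₁ + qₖ₋₂ (with p₋₁=1, p₋₂=0, q₋₁=0, q₋₂=1):
  k=0: a=1, p=1, q=1
  k=1: a=3, p=4, q=3
  k=2: a=9, p=37, q=28
  k=3: a=3, p=115, q=87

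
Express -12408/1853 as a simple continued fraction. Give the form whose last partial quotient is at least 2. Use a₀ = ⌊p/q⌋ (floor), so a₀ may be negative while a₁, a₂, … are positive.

[-7; 3, 3, 2, 3, 4, 2, 2]

-12408 = -7*1853 + 563
1853 = 3*563 + 164
563 = 3*164 + 71
164 = 2*71 + 22
71 = 3*22 + 5
22 = 4*5 + 2
5 = 2*2 + 1
2 = 2*1 + 0  (stop)
So -12408/1853 = [-7; 3, 3, 2, 3, 4, 2, 2].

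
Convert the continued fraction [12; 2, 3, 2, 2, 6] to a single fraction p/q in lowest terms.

Using pₖ = aₖpₖ₋₁ + pₖ₋₂ and qₖ = aₖqₖ₋₁ + qₖ₋₂:
  k=0: a=12, p=12, q=1
  k=1: a=2, p=25, q=2
  k=2: a=3, p=87, q=7
  k=3: a=2, p=199, q=16
  k=4: a=2, p=485, q=39
  k=5: a=6, p=3109, q=250

3109/250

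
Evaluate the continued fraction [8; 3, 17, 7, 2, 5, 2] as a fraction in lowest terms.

78107/9380

Fold from the inside: start with 2/1.
  5 + 1/2 = 11/2
  2 + 2/11 = 24/11
  7 + 11/24 = 179/24
  17 + 24/179 = 3067/179
  3 + 179/3067 = 9380/3067
  8 + 3067/9380 = 78107/9380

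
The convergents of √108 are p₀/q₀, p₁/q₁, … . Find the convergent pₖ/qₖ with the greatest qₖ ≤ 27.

239/23

√108 = [10; 2, 1, 1, 4, 1, 1, 2, 20, …] (period length 8).
Convergents:
  p_0/q_0 = 10/1
  p_1/q_1 = 21/2
  p_2/q_2 = 31/3
  p_3/q_3 = 52/5
  p_4/q_4 = 239/23
  p_5/q_5 = 291/28
q_4 = 23 ≤ 27 < 28 = q_5, so the answer is 239/23.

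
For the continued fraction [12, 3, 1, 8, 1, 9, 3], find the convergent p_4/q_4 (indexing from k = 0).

478/39

Using pₖ = aₖpₖ₋₁ + pₖ₋₂, qₖ = aₖqₖ₋₁ + qₖ₋₂ (with p₋₁=1, p₋₂=0, q₋₁=0, q₋₂=1):
  k=0: a=12, p=12, q=1
  k=1: a=3, p=37, q=3
  k=2: a=1, p=49, q=4
  k=3: a=8, p=429, q=35
  k=4: a=1, p=478, q=39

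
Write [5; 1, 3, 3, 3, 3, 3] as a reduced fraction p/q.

Fold from the inside: start with 3/1.
  3 + 1/3 = 10/3
  3 + 3/10 = 33/10
  3 + 10/33 = 109/33
  3 + 33/109 = 360/109
  1 + 109/360 = 469/360
  5 + 360/469 = 2705/469

2705/469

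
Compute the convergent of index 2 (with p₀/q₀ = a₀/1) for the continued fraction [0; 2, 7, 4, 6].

7/15

Using pₖ = aₖpₖ₋₁ + pₖ₋₂, qₖ = aₖqₖ₋₁ + qₖ₋₂ (with p₋₁=1, p₋₂=0, q₋₁=0, q₋₂=1):
  k=0: a=0, p=0, q=1
  k=1: a=2, p=1, q=2
  k=2: a=7, p=7, q=15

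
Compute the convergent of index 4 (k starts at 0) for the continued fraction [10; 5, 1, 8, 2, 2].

1139/112

Using pₖ = aₖpₖ₋₁ + pₖ₋₂, qₖ = aₖqₖ₋₁ + qₖ₋₂ (with p₋₁=1, p₋₂=0, q₋₁=0, q₋₂=1):
  k=0: a=10, p=10, q=1
  k=1: a=5, p=51, q=5
  k=2: a=1, p=61, q=6
  k=3: a=8, p=539, q=53
  k=4: a=2, p=1139, q=112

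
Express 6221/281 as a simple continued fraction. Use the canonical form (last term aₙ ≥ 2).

[22; 7, 4, 1, 7]

6221 = 22·281 + 39
281 = 7·39 + 8
39 = 4·8 + 7
8 = 1·7 + 1
7 = 7·1 + 0  (stop)
So 6221/281 = [22; 7, 4, 1, 7].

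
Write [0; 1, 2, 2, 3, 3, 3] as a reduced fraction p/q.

Fold from the inside: start with 3/1.
  3 + 1/3 = 10/3
  3 + 3/10 = 33/10
  2 + 10/33 = 76/33
  2 + 33/76 = 185/76
  1 + 76/185 = 261/185
  0 + 185/261 = 185/261

185/261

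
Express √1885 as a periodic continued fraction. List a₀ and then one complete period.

[43; 2, 2, 2, 86]

a₀ = ⌊√1885⌋ = 43.
With m₀=0, d₀=1 and mₖ₊₁ = dₖaₖ − mₖ, dₖ₊₁ = (n − mₖ₊₁²)/dₖ, aₖ₊₁ = ⌊(a₀+mₖ₊₁)/dₖ₊₁⌋:
  k=1: m=43, d=36, a=2
  k=2: m=29, d=29, a=2
  k=3: m=29, d=36, a=2
  k=4: m=43, d=1, a=86
d=1 and a=2a₀=86 at k=4, so the next step gives (m, d) = (43, 36) again — its k=1 value — and the period has length 4.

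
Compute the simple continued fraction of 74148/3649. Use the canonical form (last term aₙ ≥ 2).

74148 = 20·3649 + 1168
3649 = 3·1168 + 145
1168 = 8·145 + 8
145 = 18·8 + 1
8 = 8·1 + 0  (stop)
So 74148/3649 = [20; 3, 8, 18, 8].

[20; 3, 8, 18, 8]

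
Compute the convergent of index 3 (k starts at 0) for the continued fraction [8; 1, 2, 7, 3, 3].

191/22

Using pₖ = aₖpₖ₋₁ + pₖ₋₂, qₖ = aₖqₖ₋₁ + qₖ₋₂ (with p₋₁=1, p₋₂=0, q₋₁=0, q₋₂=1):
  k=0: a=8, p=8, q=1
  k=1: a=1, p=9, q=1
  k=2: a=2, p=26, q=3
  k=3: a=7, p=191, q=22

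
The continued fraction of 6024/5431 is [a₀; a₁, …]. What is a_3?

3

6024 = 1·5431 + 593   →  a_0 = 1
5431 = 9·593 + 94   →  a_1 = 9
593 = 6·94 + 29   →  a_2 = 6
94 = 3·29 + 7   →  a_3 = 3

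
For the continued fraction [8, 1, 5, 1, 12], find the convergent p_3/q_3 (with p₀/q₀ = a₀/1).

Using pₖ = aₖpₖ₋₁ + pₖ₋₂, qₖ = aₖqₖ₋₁ + qₖ₋₂ (with p₋₁=1, p₋₂=0, q₋₁=0, q₋₂=1):
  k=0: a=8, p=8, q=1
  k=1: a=1, p=9, q=1
  k=2: a=5, p=53, q=6
  k=3: a=1, p=62, q=7

62/7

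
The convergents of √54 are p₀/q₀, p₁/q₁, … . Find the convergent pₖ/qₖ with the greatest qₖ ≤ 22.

√54 = [7; 2, 1, 6, 1, 2, 14, …] (period length 6).
Convergents:
  p_0/q_0 = 7/1
  p_1/q_1 = 15/2
  p_2/q_2 = 22/3
  p_3/q_3 = 147/20
  p_4/q_4 = 169/23
q_3 = 20 ≤ 22 < 23 = q_4, so the answer is 147/20.

147/20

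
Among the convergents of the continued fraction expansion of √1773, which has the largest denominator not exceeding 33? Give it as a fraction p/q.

1179/28

√1773 = [42; 9, 2, 1, 8, 1, 2, 9, 84, …] (period length 8).
Convergents:
  p_0/q_0 = 42/1
  p_1/q_1 = 379/9
  p_2/q_2 = 800/19
  p_3/q_3 = 1179/28
  p_4/q_4 = 10232/243
q_3 = 28 ≤ 33 < 243 = q_4, so the answer is 1179/28.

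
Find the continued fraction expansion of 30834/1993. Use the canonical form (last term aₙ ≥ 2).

30834 = 15*1993 + 939
1993 = 2*939 + 115
939 = 8*115 + 19
115 = 6*19 + 1
19 = 19*1 + 0  (stop)
So 30834/1993 = [15; 2, 8, 6, 19].

[15; 2, 8, 6, 19]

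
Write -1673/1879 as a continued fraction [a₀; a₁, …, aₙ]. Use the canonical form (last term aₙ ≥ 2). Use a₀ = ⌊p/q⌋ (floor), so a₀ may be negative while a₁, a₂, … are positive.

-1673 = -1×1879 + 206
1879 = 9×206 + 25
206 = 8×25 + 6
25 = 4×6 + 1
6 = 6×1 + 0  (stop)
So -1673/1879 = [-1; 9, 8, 4, 6].

[-1; 9, 8, 4, 6]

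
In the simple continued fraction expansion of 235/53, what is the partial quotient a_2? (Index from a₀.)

235 = 4·53 + 23   →  a_0 = 4
53 = 2·23 + 7   →  a_1 = 2
23 = 3·7 + 2   →  a_2 = 3

3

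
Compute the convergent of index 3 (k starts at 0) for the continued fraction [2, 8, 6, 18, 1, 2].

Using pₖ = aₖpₖ₋₁ + pₖ₋₂, qₖ = aₖqₖ₋₁ + qₖ₋₂ (with p₋₁=1, p₋₂=0, q₋₁=0, q₋₂=1):
  k=0: a=2, p=2, q=1
  k=1: a=8, p=17, q=8
  k=2: a=6, p=104, q=49
  k=3: a=18, p=1889, q=890

1889/890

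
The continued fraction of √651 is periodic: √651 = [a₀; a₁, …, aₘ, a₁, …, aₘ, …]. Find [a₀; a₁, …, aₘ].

a₀ = ⌊√651⌋ = 25.

[25; 1, 1, 16, 1, 1, 50]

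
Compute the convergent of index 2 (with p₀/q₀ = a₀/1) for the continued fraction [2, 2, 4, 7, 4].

22/9

Using pₖ = aₖpₖ₋₁ + pₖ₋₂, qₖ = aₖqₖ₋₁ + qₖ₋₂ (with p₋₁=1, p₋₂=0, q₋₁=0, q₋₂=1):
  k=0: a=2, p=2, q=1
  k=1: a=2, p=5, q=2
  k=2: a=4, p=22, q=9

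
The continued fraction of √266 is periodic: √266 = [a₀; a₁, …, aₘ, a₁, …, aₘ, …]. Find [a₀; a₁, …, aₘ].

[16; 3, 4, 3, 32]

a₀ = ⌊√266⌋ = 16.
With m₀=0, d₀=1 and mₖ₊₁ = dₖaₖ − mₖ, dₖ₊₁ = (n − mₖ₊₁²)/dₖ, aₖ₊₁ = ⌊(a₀+mₖ₊₁)/dₖ₊₁⌋:
  k=1: m=16, d=10, a=3
  k=2: m=14, d=7, a=4
  k=3: m=14, d=10, a=3
  k=4: m=16, d=1, a=32
d=1 and a=2a₀=32 at k=4, so the next step gives (m, d) = (16, 10) again — its k=1 value — and the period has length 4.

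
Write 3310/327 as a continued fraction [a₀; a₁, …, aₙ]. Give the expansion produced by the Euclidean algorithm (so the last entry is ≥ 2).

[10; 8, 5, 1, 2, 2]

3310 = 10·327 + 40
327 = 8·40 + 7
40 = 5·7 + 5
7 = 1·5 + 2
5 = 2·2 + 1
2 = 2·1 + 0  (stop)
So 3310/327 = [10; 8, 5, 1, 2, 2].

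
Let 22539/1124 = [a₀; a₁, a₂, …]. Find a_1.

19

22539 = 20·1124 + 59   →  a_0 = 20
1124 = 19·59 + 3   →  a_1 = 19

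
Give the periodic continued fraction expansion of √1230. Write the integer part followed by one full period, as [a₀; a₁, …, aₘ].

[35; 14, 70]

a₀ = ⌊√1230⌋ = 35.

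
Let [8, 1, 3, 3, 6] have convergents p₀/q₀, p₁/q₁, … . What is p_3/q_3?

114/13

Using pₖ = aₖpₖ₋₁ + pₖ₋₂, qₖ = aₖqₖ₋₁ + qₖ₋₂ (with p₋₁=1, p₋₂=0, q₋₁=0, q₋₂=1):
  k=0: a=8, p=8, q=1
  k=1: a=1, p=9, q=1
  k=2: a=3, p=35, q=4
  k=3: a=3, p=114, q=13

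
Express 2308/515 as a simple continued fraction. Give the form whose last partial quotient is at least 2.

[4; 2, 13, 19]

2308 = 4*515 + 248
515 = 2*248 + 19
248 = 13*19 + 1
19 = 19*1 + 0  (stop)
So 2308/515 = [4; 2, 13, 19].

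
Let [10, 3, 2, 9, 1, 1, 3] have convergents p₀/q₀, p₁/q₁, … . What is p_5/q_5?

1430/139

Using pₖ = aₖpₖ₋₁ + pₖ₋₂, qₖ = aₖqₖ₋₁ + qₖ₋₂ (with p₋₁=1, p₋₂=0, q₋₁=0, q₋₂=1):
  k=0: a=10, p=10, q=1
  k=1: a=3, p=31, q=3
  k=2: a=2, p=72, q=7
  k=3: a=9, p=679, q=66
  k=4: a=1, p=751, q=73
  k=5: a=1, p=1430, q=139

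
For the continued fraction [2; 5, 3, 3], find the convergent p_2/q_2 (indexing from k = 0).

35/16

Using pₖ = aₖpₖ₋₁ + pₖ₋₂, qₖ = aₖqₖ₋₁ + qₖ₋₂ (with p₋₁=1, p₋₂=0, q₋₁=0, q₋₂=1):
  k=0: a=2, p=2, q=1
  k=1: a=5, p=11, q=5
  k=2: a=3, p=35, q=16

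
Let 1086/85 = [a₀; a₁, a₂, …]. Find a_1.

1

1086 = 12·85 + 66   →  a_0 = 12
85 = 1·66 + 19   →  a_1 = 1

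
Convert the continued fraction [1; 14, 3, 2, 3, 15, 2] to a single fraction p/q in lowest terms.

Using pₖ = aₖpₖ₋₁ + pₖ₋₂ and qₖ = aₖqₖ₋₁ + qₖ₋₂:
  k=0: a=1, p=1, q=1
  k=1: a=14, p=15, q=14
  k=2: a=3, p=46, q=43
  k=3: a=2, p=107, q=100
  k=4: a=3, p=367, q=343
  k=5: a=15, p=5612, q=5245
  k=6: a=2, p=11591, q=10833

11591/10833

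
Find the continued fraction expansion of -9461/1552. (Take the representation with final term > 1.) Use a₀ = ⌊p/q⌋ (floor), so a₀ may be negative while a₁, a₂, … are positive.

-9461 = -7×1552 + 1403
1552 = 1×1403 + 149
1403 = 9×149 + 62
149 = 2×62 + 25
62 = 2×25 + 12
25 = 2×12 + 1
12 = 12×1 + 0  (stop)
So -9461/1552 = [-7; 1, 9, 2, 2, 2, 12].

[-7; 1, 9, 2, 2, 2, 12]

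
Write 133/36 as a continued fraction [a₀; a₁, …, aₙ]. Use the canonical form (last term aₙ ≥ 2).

133 = 3*36 + 25
36 = 1*25 + 11
25 = 2*11 + 3
11 = 3*3 + 2
3 = 1*2 + 1
2 = 2*1 + 0  (stop)
So 133/36 = [3; 1, 2, 3, 1, 2].

[3; 1, 2, 3, 1, 2]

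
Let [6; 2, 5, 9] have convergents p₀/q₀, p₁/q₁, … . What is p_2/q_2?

Using pₖ = aₖpₖ₋₁ + pₖ₋₂, qₖ = aₖqₖ₋₁ + qₖ₋₂ (with p₋₁=1, p₋₂=0, q₋₁=0, q₋₂=1):
  k=0: a=6, p=6, q=1
  k=1: a=2, p=13, q=2
  k=2: a=5, p=71, q=11

71/11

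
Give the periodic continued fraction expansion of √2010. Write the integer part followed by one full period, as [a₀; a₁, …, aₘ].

[44; 1, 4, 1, 88]

a₀ = ⌊√2010⌋ = 44.
With m₀=0, d₀=1 and mₖ₊₁ = dₖaₖ − mₖ, dₖ₊₁ = (n − mₖ₊₁²)/dₖ, aₖ₊₁ = ⌊(a₀+mₖ₊₁)/dₖ₊₁⌋:
  k=1: m=44, d=74, a=1
  k=2: m=30, d=15, a=4
  k=3: m=30, d=74, a=1
  k=4: m=44, d=1, a=88
d=1 and a=2a₀=88 at k=4, so the next step gives (m, d) = (44, 74) again — its k=1 value — and the period has length 4.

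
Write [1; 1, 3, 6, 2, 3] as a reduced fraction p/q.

329/187

Using pₖ = aₖpₖ₋₁ + pₖ₋₂ and qₖ = aₖqₖ₋₁ + qₖ₋₂:
  k=0: a=1, p=1, q=1
  k=1: a=1, p=2, q=1
  k=2: a=3, p=7, q=4
  k=3: a=6, p=44, q=25
  k=4: a=2, p=95, q=54
  k=5: a=3, p=329, q=187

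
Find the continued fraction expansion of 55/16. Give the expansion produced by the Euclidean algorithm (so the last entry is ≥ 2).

55 = 3·16 + 7
16 = 2·7 + 2
7 = 3·2 + 1
2 = 2·1 + 0  (stop)
So 55/16 = [3; 2, 3, 2].

[3; 2, 3, 2]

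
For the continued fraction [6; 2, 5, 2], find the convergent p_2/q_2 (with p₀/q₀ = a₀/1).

71/11

Using pₖ = aₖpₖ₋₁ + pₖ₋₂, qₖ = aₖqₖ₋₁ + qₖ₋₂ (with p₋₁=1, p₋₂=0, q₋₁=0, q₋₂=1):
  k=0: a=6, p=6, q=1
  k=1: a=2, p=13, q=2
  k=2: a=5, p=71, q=11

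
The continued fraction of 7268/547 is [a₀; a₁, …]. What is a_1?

7268 = 13·547 + 157   →  a_0 = 13
547 = 3·157 + 76   →  a_1 = 3

3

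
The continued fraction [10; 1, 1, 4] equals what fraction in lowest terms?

Using pₖ = aₖpₖ₋₁ + pₖ₋₂ and qₖ = aₖqₖ₋₁ + qₖ₋₂:
  k=0: a=10, p=10, q=1
  k=1: a=1, p=11, q=1
  k=2: a=1, p=21, q=2
  k=3: a=4, p=95, q=9

95/9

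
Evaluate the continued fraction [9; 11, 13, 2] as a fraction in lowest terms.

2718/299

Using pₖ = aₖpₖ₋₁ + pₖ₋₂ and qₖ = aₖqₖ₋₁ + qₖ₋₂:
  k=0: a=9, p=9, q=1
  k=1: a=11, p=100, q=11
  k=2: a=13, p=1309, q=144
  k=3: a=2, p=2718, q=299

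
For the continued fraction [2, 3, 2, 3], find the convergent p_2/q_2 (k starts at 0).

Using pₖ = aₖpₖ₋₁ + pₖ₋₂, qₖ = aₖqₖ₋₁ + qₖ₋₂ (with p₋₁=1, p₋₂=0, q₋₁=0, q₋₂=1):
  k=0: a=2, p=2, q=1
  k=1: a=3, p=7, q=3
  k=2: a=2, p=16, q=7

16/7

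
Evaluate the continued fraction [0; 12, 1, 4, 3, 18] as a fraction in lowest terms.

Using pₖ = aₖpₖ₋₁ + pₖ₋₂ and qₖ = aₖqₖ₋₁ + qₖ₋₂:
  k=0: a=0, p=0, q=1
  k=1: a=12, p=1, q=12
  k=2: a=1, p=1, q=13
  k=3: a=4, p=5, q=64
  k=4: a=3, p=16, q=205
  k=5: a=18, p=293, q=3754

293/3754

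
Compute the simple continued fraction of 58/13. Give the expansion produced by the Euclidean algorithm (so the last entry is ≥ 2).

58 = 4*13 + 6
13 = 2*6 + 1
6 = 6*1 + 0  (stop)
So 58/13 = [4; 2, 6].

[4; 2, 6]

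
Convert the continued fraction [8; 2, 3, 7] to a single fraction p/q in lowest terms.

Fold from the inside: start with 7/1.
  3 + 1/7 = 22/7
  2 + 7/22 = 51/22
  8 + 22/51 = 430/51

430/51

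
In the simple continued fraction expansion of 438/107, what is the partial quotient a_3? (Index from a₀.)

2

438 = 4·107 + 10   →  a_0 = 4
107 = 10·10 + 7   →  a_1 = 10
10 = 1·7 + 3   →  a_2 = 1
7 = 2·3 + 1   →  a_3 = 2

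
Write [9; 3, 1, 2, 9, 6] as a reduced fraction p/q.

Using pₖ = aₖpₖ₋₁ + pₖ₋₂ and qₖ = aₖqₖ₋₁ + qₖ₋₂:
  k=0: a=9, p=9, q=1
  k=1: a=3, p=28, q=3
  k=2: a=1, p=37, q=4
  k=3: a=2, p=102, q=11
  k=4: a=9, p=955, q=103
  k=5: a=6, p=5832, q=629

5832/629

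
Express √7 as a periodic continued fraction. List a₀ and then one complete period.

a₀ = ⌊√7⌋ = 2.

[2; 1, 1, 1, 4]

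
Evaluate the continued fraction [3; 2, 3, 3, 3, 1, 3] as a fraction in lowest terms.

1281/373

Using pₖ = aₖpₖ₋₁ + pₖ₋₂ and qₖ = aₖqₖ₋₁ + qₖ₋₂:
  k=0: a=3, p=3, q=1
  k=1: a=2, p=7, q=2
  k=2: a=3, p=24, q=7
  k=3: a=3, p=79, q=23
  k=4: a=3, p=261, q=76
  k=5: a=1, p=340, q=99
  k=6: a=3, p=1281, q=373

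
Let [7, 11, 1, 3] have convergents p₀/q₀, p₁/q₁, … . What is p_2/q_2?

85/12

Using pₖ = aₖpₖ₋₁ + pₖ₋₂, qₖ = aₖqₖ₋₁ + qₖ₋₂ (with p₋₁=1, p₋₂=0, q₋₁=0, q₋₂=1):
  k=0: a=7, p=7, q=1
  k=1: a=11, p=78, q=11
  k=2: a=1, p=85, q=12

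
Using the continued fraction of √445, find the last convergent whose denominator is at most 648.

4662/221

√445 = [21; 10, 1, 1, 10, 42, …] (period length 5).
Convergents:
  p_0/q_0 = 21/1
  p_1/q_1 = 211/10
  p_2/q_2 = 232/11
  p_3/q_3 = 443/21
  p_4/q_4 = 4662/221
  p_5/q_5 = 196247/9303
q_4 = 221 ≤ 648 < 9303 = q_5, so the answer is 4662/221.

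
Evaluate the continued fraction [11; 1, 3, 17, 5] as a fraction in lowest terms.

4102/349

Fold from the inside: start with 5/1.
  17 + 1/5 = 86/5
  3 + 5/86 = 263/86
  1 + 86/263 = 349/263
  11 + 263/349 = 4102/349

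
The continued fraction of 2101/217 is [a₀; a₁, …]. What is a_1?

1

2101 = 9·217 + 148   →  a_0 = 9
217 = 1·148 + 69   →  a_1 = 1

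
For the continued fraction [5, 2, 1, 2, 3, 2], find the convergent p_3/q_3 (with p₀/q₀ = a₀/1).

43/8

Using pₖ = aₖpₖ₋₁ + pₖ₋₂, qₖ = aₖqₖ₋₁ + qₖ₋₂ (with p₋₁=1, p₋₂=0, q₋₁=0, q₋₂=1):
  k=0: a=5, p=5, q=1
  k=1: a=2, p=11, q=2
  k=2: a=1, p=16, q=3
  k=3: a=2, p=43, q=8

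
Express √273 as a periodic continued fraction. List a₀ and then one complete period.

a₀ = ⌊√273⌋ = 16.
With m₀=0, d₀=1 and mₖ₊₁ = dₖaₖ − mₖ, dₖ₊₁ = (n − mₖ₊₁²)/dₖ, aₖ₊₁ = ⌊(a₀+mₖ₊₁)/dₖ₊₁⌋:
  k=1: m=16, d=17, a=1
  k=2: m=1, d=16, a=1
  k=3: m=15, d=3, a=10
  k=4: m=15, d=16, a=1
  k=5: m=1, d=17, a=1
  k=6: m=16, d=1, a=32
d=1 and a=2a₀=32 at k=6, so the next step gives (m, d) = (16, 17) again — its k=1 value — and the period has length 6.

[16; 1, 1, 10, 1, 1, 32]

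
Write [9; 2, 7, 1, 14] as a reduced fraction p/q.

2396/253

Fold from the inside: start with 14/1.
  1 + 1/14 = 15/14
  7 + 14/15 = 119/15
  2 + 15/119 = 253/119
  9 + 119/253 = 2396/253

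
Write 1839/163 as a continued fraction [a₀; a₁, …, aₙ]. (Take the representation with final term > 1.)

1839 = 11·163 + 46
163 = 3·46 + 25
46 = 1·25 + 21
25 = 1·21 + 4
21 = 5·4 + 1
4 = 4·1 + 0  (stop)
So 1839/163 = [11; 3, 1, 1, 5, 4].

[11; 3, 1, 1, 5, 4]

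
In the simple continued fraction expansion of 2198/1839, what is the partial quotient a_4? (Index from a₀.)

2198 = 1·1839 + 359   →  a_0 = 1
1839 = 5·359 + 44   →  a_1 = 5
359 = 8·44 + 7   →  a_2 = 8
44 = 6·7 + 2   →  a_3 = 6
7 = 3·2 + 1   →  a_4 = 3

3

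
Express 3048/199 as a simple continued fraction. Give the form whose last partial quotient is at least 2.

[15; 3, 6, 3, 3]

3048 = 15·199 + 63
199 = 3·63 + 10
63 = 6·10 + 3
10 = 3·3 + 1
3 = 3·1 + 0  (stop)
So 3048/199 = [15; 3, 6, 3, 3].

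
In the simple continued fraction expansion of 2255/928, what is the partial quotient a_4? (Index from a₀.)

2

2255 = 2·928 + 399   →  a_0 = 2
928 = 2·399 + 130   →  a_1 = 2
399 = 3·130 + 9   →  a_2 = 3
130 = 14·9 + 4   →  a_3 = 14
9 = 2·4 + 1   →  a_4 = 2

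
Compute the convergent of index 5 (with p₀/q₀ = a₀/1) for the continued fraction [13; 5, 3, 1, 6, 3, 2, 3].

Using pₖ = aₖpₖ₋₁ + pₖ₋₂, qₖ = aₖqₖ₋₁ + qₖ₋₂ (with p₋₁=1, p₋₂=0, q₋₁=0, q₋₂=1):
  k=0: a=13, p=13, q=1
  k=1: a=5, p=66, q=5
  k=2: a=3, p=211, q=16
  k=3: a=1, p=277, q=21
  k=4: a=6, p=1873, q=142
  k=5: a=3, p=5896, q=447

5896/447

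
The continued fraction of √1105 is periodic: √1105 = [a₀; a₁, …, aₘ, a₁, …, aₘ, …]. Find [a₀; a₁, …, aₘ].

[33; 4, 7, 7, 4, 66]

a₀ = ⌊√1105⌋ = 33.
With m₀=0, d₀=1 and mₖ₊₁ = dₖaₖ − mₖ, dₖ₊₁ = (n − mₖ₊₁²)/dₖ, aₖ₊₁ = ⌊(a₀+mₖ₊₁)/dₖ₊₁⌋:
  k=1: m=33, d=16, a=4
  k=2: m=31, d=9, a=7
  k=3: m=32, d=9, a=7
  k=4: m=31, d=16, a=4
  k=5: m=33, d=1, a=66
d=1 and a=2a₀=66 at k=5, so the next step gives (m, d) = (33, 16) again — its k=1 value — and the period has length 5.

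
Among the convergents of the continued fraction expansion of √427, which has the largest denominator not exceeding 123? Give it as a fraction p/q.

2521/122

√427 = [20; 1, 1, 1, 40, …] (period length 4).
Convergents:
  p_0/q_0 = 20/1
  p_1/q_1 = 21/1
  p_2/q_2 = 41/2
  p_3/q_3 = 62/3
  p_4/q_4 = 2521/122
  p_5/q_5 = 2583/125
q_4 = 122 ≤ 123 < 125 = q_5, so the answer is 2521/122.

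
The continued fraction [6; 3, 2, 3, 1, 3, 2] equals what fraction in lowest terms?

Using pₖ = aₖpₖ₋₁ + pₖ₋₂ and qₖ = aₖqₖ₋₁ + qₖ₋₂:
  k=0: a=6, p=6, q=1
  k=1: a=3, p=19, q=3
  k=2: a=2, p=44, q=7
  k=3: a=3, p=151, q=24
  k=4: a=1, p=195, q=31
  k=5: a=3, p=736, q=117
  k=6: a=2, p=1667, q=265

1667/265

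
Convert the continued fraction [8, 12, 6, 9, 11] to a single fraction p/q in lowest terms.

Using pₖ = aₖpₖ₋₁ + pₖ₋₂ and qₖ = aₖqₖ₋₁ + qₖ₋₂:
  k=0: a=8, p=8, q=1
  k=1: a=12, p=97, q=12
  k=2: a=6, p=590, q=73
  k=3: a=9, p=5407, q=669
  k=4: a=11, p=60067, q=7432

60067/7432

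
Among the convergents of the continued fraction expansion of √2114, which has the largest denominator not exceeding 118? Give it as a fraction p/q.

√2114 = [45; 1, 44, 1, 90, …] (period length 4).
Convergents:
  p_0/q_0 = 45/1
  p_1/q_1 = 46/1
  p_2/q_2 = 2069/45
  p_3/q_3 = 2115/46
  p_4/q_4 = 192419/4185
q_3 = 46 ≤ 118 < 4185 = q_4, so the answer is 2115/46.

2115/46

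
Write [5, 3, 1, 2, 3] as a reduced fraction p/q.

Fold from the inside: start with 3/1.
  2 + 1/3 = 7/3
  1 + 3/7 = 10/7
  3 + 7/10 = 37/10
  5 + 10/37 = 195/37

195/37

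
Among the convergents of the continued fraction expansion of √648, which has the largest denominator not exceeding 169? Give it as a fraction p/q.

1731/68

√648 = [25; 2, 5, 6, 5, 2, 50, …] (period length 6).
Convergents:
  p_0/q_0 = 25/1
  p_1/q_1 = 51/2
  p_2/q_2 = 280/11
  p_3/q_3 = 1731/68
  p_4/q_4 = 8935/351
q_3 = 68 ≤ 169 < 351 = q_4, so the answer is 1731/68.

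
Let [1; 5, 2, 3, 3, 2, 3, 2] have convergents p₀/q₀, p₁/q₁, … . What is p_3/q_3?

Using pₖ = aₖpₖ₋₁ + pₖ₋₂, qₖ = aₖqₖ₋₁ + qₖ₋₂ (with p₋₁=1, p₋₂=0, q₋₁=0, q₋₂=1):
  k=0: a=1, p=1, q=1
  k=1: a=5, p=6, q=5
  k=2: a=2, p=13, q=11
  k=3: a=3, p=45, q=38

45/38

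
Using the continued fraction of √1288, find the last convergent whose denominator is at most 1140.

23220/647

√1288 = [35; 1, 7, 1, 70, …] (period length 4).
Convergents:
  p_0/q_0 = 35/1
  p_1/q_1 = 36/1
  p_2/q_2 = 287/8
  p_3/q_3 = 323/9
  p_4/q_4 = 22897/638
  p_5/q_5 = 23220/647
  p_6/q_6 = 185437/5167
q_5 = 647 ≤ 1140 < 5167 = q_6, so the answer is 23220/647.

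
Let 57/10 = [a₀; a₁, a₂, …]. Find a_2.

2

57 = 5·10 + 7   →  a_0 = 5
10 = 1·7 + 3   →  a_1 = 1
7 = 2·3 + 1   →  a_2 = 2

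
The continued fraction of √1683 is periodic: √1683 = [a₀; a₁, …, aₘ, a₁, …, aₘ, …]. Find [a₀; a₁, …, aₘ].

a₀ = ⌊√1683⌋ = 41.
With m₀=0, d₀=1 and mₖ₊₁ = dₖaₖ − mₖ, dₖ₊₁ = (n − mₖ₊₁²)/dₖ, aₖ₊₁ = ⌊(a₀+mₖ₊₁)/dₖ₊₁⌋:
  k=1: m=41, d=2, a=41
  k=2: m=41, d=1, a=82
d=1 and a=2a₀=82 at k=2, so the next step gives (m, d) = (41, 2) again — its k=1 value — and the period has length 2.

[41; 41, 82]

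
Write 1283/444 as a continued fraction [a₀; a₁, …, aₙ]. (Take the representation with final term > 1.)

[2; 1, 8, 16, 3]

1283 = 2×444 + 395
444 = 1×395 + 49
395 = 8×49 + 3
49 = 16×3 + 1
3 = 3×1 + 0  (stop)
So 1283/444 = [2; 1, 8, 16, 3].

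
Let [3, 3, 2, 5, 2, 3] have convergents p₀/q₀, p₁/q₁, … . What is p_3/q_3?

125/38

Using pₖ = aₖpₖ₋₁ + pₖ₋₂, qₖ = aₖqₖ₋₁ + qₖ₋₂ (with p₋₁=1, p₋₂=0, q₋₁=0, q₋₂=1):
  k=0: a=3, p=3, q=1
  k=1: a=3, p=10, q=3
  k=2: a=2, p=23, q=7
  k=3: a=5, p=125, q=38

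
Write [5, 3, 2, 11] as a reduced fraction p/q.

Using pₖ = aₖpₖ₋₁ + pₖ₋₂ and qₖ = aₖqₖ₋₁ + qₖ₋₂:
  k=0: a=5, p=5, q=1
  k=1: a=3, p=16, q=3
  k=2: a=2, p=37, q=7
  k=3: a=11, p=423, q=80

423/80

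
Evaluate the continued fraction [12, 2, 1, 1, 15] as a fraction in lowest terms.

967/78

Using pₖ = aₖpₖ₋₁ + pₖ₋₂ and qₖ = aₖqₖ₋₁ + qₖ₋₂:
  k=0: a=12, p=12, q=1
  k=1: a=2, p=25, q=2
  k=2: a=1, p=37, q=3
  k=3: a=1, p=62, q=5
  k=4: a=15, p=967, q=78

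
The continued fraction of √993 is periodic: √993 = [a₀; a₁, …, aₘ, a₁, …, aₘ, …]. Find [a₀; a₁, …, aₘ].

[31; 1, 1, 20, 1, 1, 62]

a₀ = ⌊√993⌋ = 31.
With m₀=0, d₀=1 and mₖ₊₁ = dₖaₖ − mₖ, dₖ₊₁ = (n − mₖ₊₁²)/dₖ, aₖ₊₁ = ⌊(a₀+mₖ₊₁)/dₖ₊₁⌋:
  k=1: m=31, d=32, a=1
  k=2: m=1, d=31, a=1
  k=3: m=30, d=3, a=20
  k=4: m=30, d=31, a=1
  k=5: m=1, d=32, a=1
  k=6: m=31, d=1, a=62
d=1 and a=2a₀=62 at k=6, so the next step gives (m, d) = (31, 32) again — its k=1 value — and the period has length 6.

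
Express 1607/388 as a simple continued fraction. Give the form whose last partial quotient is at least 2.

1607 = 4·388 + 55
388 = 7·55 + 3
55 = 18·3 + 1
3 = 3·1 + 0  (stop)
So 1607/388 = [4; 7, 18, 3].

[4; 7, 18, 3]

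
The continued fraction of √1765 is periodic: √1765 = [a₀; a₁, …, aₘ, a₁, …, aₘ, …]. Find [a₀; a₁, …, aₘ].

[42; 84]

a₀ = ⌊√1765⌋ = 42.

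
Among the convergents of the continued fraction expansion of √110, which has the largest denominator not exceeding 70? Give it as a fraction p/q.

√110 = [10; 2, 20, …] (period length 2).
Convergents:
  p_0/q_0 = 10/1
  p_1/q_1 = 21/2
  p_2/q_2 = 430/41
  p_3/q_3 = 881/84
q_2 = 41 ≤ 70 < 84 = q_3, so the answer is 430/41.

430/41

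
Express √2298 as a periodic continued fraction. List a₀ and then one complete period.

[47; 1, 14, 1, 94]

a₀ = ⌊√2298⌋ = 47.
With m₀=0, d₀=1 and mₖ₊₁ = dₖaₖ − mₖ, dₖ₊₁ = (n − mₖ₊₁²)/dₖ, aₖ₊₁ = ⌊(a₀+mₖ₊₁)/dₖ₊₁⌋:
  k=1: m=47, d=89, a=1
  k=2: m=42, d=6, a=14
  k=3: m=42, d=89, a=1
  k=4: m=47, d=1, a=94
d=1 and a=2a₀=94 at k=4, so the next step gives (m, d) = (47, 89) again — its k=1 value — and the period has length 4.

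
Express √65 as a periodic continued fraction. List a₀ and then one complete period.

[8; 16]

a₀ = ⌊√65⌋ = 8.
With m₀=0, d₀=1 and mₖ₊₁ = dₖaₖ − mₖ, dₖ₊₁ = (n − mₖ₊₁²)/dₖ, aₖ₊₁ = ⌊(a₀+mₖ₊₁)/dₖ₊₁⌋:
  k=1: m=8, d=1, a=16
d=1 and a=2a₀=16 at k=1, so the next step gives (m, d) = (8, 1) again — its k=1 value — and the period has length 1.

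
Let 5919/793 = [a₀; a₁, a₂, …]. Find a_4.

5919 = 7·793 + 368   →  a_0 = 7
793 = 2·368 + 57   →  a_1 = 2
368 = 6·57 + 26   →  a_2 = 6
57 = 2·26 + 5   →  a_3 = 2
26 = 5·5 + 1   →  a_4 = 5

5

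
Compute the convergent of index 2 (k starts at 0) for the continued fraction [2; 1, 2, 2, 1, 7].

Using pₖ = aₖpₖ₋₁ + pₖ₋₂, qₖ = aₖqₖ₋₁ + qₖ₋₂ (with p₋₁=1, p₋₂=0, q₋₁=0, q₋₂=1):
  k=0: a=2, p=2, q=1
  k=1: a=1, p=3, q=1
  k=2: a=2, p=8, q=3

8/3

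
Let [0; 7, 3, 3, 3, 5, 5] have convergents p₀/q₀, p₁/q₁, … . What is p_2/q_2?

Using pₖ = aₖpₖ₋₁ + pₖ₋₂, qₖ = aₖqₖ₋₁ + qₖ₋₂ (with p₋₁=1, p₋₂=0, q₋₁=0, q₋₂=1):
  k=0: a=0, p=0, q=1
  k=1: a=7, p=1, q=7
  k=2: a=3, p=3, q=22

3/22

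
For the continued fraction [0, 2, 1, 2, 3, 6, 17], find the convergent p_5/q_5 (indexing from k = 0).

63/170

Using pₖ = aₖpₖ₋₁ + pₖ₋₂, qₖ = aₖqₖ₋₁ + qₖ₋₂ (with p₋₁=1, p₋₂=0, q₋₁=0, q₋₂=1):
  k=0: a=0, p=0, q=1
  k=1: a=2, p=1, q=2
  k=2: a=1, p=1, q=3
  k=3: a=2, p=3, q=8
  k=4: a=3, p=10, q=27
  k=5: a=6, p=63, q=170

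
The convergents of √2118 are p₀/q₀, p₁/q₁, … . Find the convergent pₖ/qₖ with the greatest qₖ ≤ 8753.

√2118 = [46; 46, 92, …] (period length 2).
Convergents:
  p_0/q_0 = 46/1
  p_1/q_1 = 2117/46
  p_2/q_2 = 194810/4233
  p_3/q_3 = 8963377/194764
q_2 = 4233 ≤ 8753 < 194764 = q_3, so the answer is 194810/4233.

194810/4233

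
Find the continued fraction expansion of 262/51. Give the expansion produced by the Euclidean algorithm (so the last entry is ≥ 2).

[5; 7, 3, 2]

262 = 5·51 + 7
51 = 7·7 + 2
7 = 3·2 + 1
2 = 2·1 + 0  (stop)
So 262/51 = [5; 7, 3, 2].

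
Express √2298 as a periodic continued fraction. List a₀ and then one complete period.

[47; 1, 14, 1, 94]

a₀ = ⌊√2298⌋ = 47.
With m₀=0, d₀=1 and mₖ₊₁ = dₖaₖ − mₖ, dₖ₊₁ = (n − mₖ₊₁²)/dₖ, aₖ₊₁ = ⌊(a₀+mₖ₊₁)/dₖ₊₁⌋:
  k=1: m=47, d=89, a=1
  k=2: m=42, d=6, a=14
  k=3: m=42, d=89, a=1
  k=4: m=47, d=1, a=94
d=1 and a=2a₀=94 at k=4, so the next step gives (m, d) = (47, 89) again — its k=1 value — and the period has length 4.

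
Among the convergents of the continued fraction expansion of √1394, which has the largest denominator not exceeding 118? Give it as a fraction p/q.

√1394 = [37; 2, 1, 36, 1, 2, 74, …] (period length 6).
Convergents:
  p_0/q_0 = 37/1
  p_1/q_1 = 75/2
  p_2/q_2 = 112/3
  p_3/q_3 = 4107/110
  p_4/q_4 = 4219/113
  p_5/q_5 = 12545/336
q_4 = 113 ≤ 118 < 336 = q_5, so the answer is 4219/113.

4219/113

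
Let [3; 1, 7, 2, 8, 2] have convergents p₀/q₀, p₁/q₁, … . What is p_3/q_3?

66/17

Using pₖ = aₖpₖ₋₁ + pₖ₋₂, qₖ = aₖqₖ₋₁ + qₖ₋₂ (with p₋₁=1, p₋₂=0, q₋₁=0, q₋₂=1):
  k=0: a=3, p=3, q=1
  k=1: a=1, p=4, q=1
  k=2: a=7, p=31, q=8
  k=3: a=2, p=66, q=17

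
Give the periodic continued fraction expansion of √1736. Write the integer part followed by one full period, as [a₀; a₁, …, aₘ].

[41; 1, 1, 1, 82]

a₀ = ⌊√1736⌋ = 41.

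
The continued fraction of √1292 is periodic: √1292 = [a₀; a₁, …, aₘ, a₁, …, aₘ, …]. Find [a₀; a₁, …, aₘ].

a₀ = ⌊√1292⌋ = 35.
With m₀=0, d₀=1 and mₖ₊₁ = dₖaₖ − mₖ, dₖ₊₁ = (n − mₖ₊₁²)/dₖ, aₖ₊₁ = ⌊(a₀+mₖ₊₁)/dₖ₊₁⌋:
  k=1: m=35, d=67, a=1
  k=2: m=32, d=4, a=16
  k=3: m=32, d=67, a=1
  k=4: m=35, d=1, a=70
d=1 and a=2a₀=70 at k=4, so the next step gives (m, d) = (35, 67) again — its k=1 value — and the period has length 4.

[35; 1, 16, 1, 70]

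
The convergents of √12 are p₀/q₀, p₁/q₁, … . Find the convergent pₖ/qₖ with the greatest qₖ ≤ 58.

√12 = [3; 2, 6, …] (period length 2).
Convergents:
  p_0/q_0 = 3/1
  p_1/q_1 = 7/2
  p_2/q_2 = 45/13
  p_3/q_3 = 97/28
  p_4/q_4 = 627/181
q_3 = 28 ≤ 58 < 181 = q_4, so the answer is 97/28.

97/28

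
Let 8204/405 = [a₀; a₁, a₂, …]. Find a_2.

1

8204 = 20·405 + 104   →  a_0 = 20
405 = 3·104 + 93   →  a_1 = 3
104 = 1·93 + 11   →  a_2 = 1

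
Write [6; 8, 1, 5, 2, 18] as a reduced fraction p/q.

12978/2123

Using pₖ = aₖpₖ₋₁ + pₖ₋₂ and qₖ = aₖqₖ₋₁ + qₖ₋₂:
  k=0: a=6, p=6, q=1
  k=1: a=8, p=49, q=8
  k=2: a=1, p=55, q=9
  k=3: a=5, p=324, q=53
  k=4: a=2, p=703, q=115
  k=5: a=18, p=12978, q=2123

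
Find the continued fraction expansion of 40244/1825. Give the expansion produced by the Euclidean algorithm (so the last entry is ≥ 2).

40244 = 22*1825 + 94
1825 = 19*94 + 39
94 = 2*39 + 16
39 = 2*16 + 7
16 = 2*7 + 2
7 = 3*2 + 1
2 = 2*1 + 0  (stop)
So 40244/1825 = [22; 19, 2, 2, 2, 3, 2].

[22; 19, 2, 2, 2, 3, 2]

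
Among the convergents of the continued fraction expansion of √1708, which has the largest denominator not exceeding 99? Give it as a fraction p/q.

√1708 = [41; 3, 20, 3, 82, …] (period length 4).
Convergents:
  p_0/q_0 = 41/1
  p_1/q_1 = 124/3
  p_2/q_2 = 2521/61
  p_3/q_3 = 7687/186
q_2 = 61 ≤ 99 < 186 = q_3, so the answer is 2521/61.

2521/61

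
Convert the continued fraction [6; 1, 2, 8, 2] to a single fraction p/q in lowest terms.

354/53

Fold from the inside: start with 2/1.
  8 + 1/2 = 17/2
  2 + 2/17 = 36/17
  1 + 17/36 = 53/36
  6 + 36/53 = 354/53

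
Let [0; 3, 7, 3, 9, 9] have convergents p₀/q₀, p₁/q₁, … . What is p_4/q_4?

205/643

Using pₖ = aₖpₖ₋₁ + pₖ₋₂, qₖ = aₖqₖ₋₁ + qₖ₋₂ (with p₋₁=1, p₋₂=0, q₋₁=0, q₋₂=1):
  k=0: a=0, p=0, q=1
  k=1: a=3, p=1, q=3
  k=2: a=7, p=7, q=22
  k=3: a=3, p=22, q=69
  k=4: a=9, p=205, q=643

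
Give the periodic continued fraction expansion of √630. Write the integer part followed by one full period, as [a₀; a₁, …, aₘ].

a₀ = ⌊√630⌋ = 25.
With m₀=0, d₀=1 and mₖ₊₁ = dₖaₖ − mₖ, dₖ₊₁ = (n − mₖ₊₁²)/dₖ, aₖ₊₁ = ⌊(a₀+mₖ₊₁)/dₖ₊₁⌋:
  k=1: m=25, d=5, a=10
  k=2: m=25, d=1, a=50
d=1 and a=2a₀=50 at k=2, so the next step gives (m, d) = (25, 5) again — its k=1 value — and the period has length 2.

[25; 10, 50]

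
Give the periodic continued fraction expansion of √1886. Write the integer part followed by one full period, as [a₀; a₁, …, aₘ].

a₀ = ⌊√1886⌋ = 43.
With m₀=0, d₀=1 and mₖ₊₁ = dₖaₖ − mₖ, dₖ₊₁ = (n − mₖ₊₁²)/dₖ, aₖ₊₁ = ⌊(a₀+mₖ₊₁)/dₖ₊₁⌋:
  k=1: m=43, d=37, a=2
  k=2: m=31, d=25, a=2
  k=3: m=19, d=61, a=1
  k=4: m=42, d=2, a=42
  k=5: m=42, d=61, a=1
  k=6: m=19, d=25, a=2
  k=7: m=31, d=37, a=2
  k=8: m=43, d=1, a=86
d=1 and a=2a₀=86 at k=8, so the next step gives (m, d) = (43, 37) again — its k=1 value — and the period has length 8.

[43; 2, 2, 1, 42, 1, 2, 2, 86]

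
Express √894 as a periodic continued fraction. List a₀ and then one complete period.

[29; 1, 8, 1, 58]

a₀ = ⌊√894⌋ = 29.
With m₀=0, d₀=1 and mₖ₊₁ = dₖaₖ − mₖ, dₖ₊₁ = (n − mₖ₊₁²)/dₖ, aₖ₊₁ = ⌊(a₀+mₖ₊₁)/dₖ₊₁⌋:
  k=1: m=29, d=53, a=1
  k=2: m=24, d=6, a=8
  k=3: m=24, d=53, a=1
  k=4: m=29, d=1, a=58
d=1 and a=2a₀=58 at k=4, so the next step gives (m, d) = (29, 53) again — its k=1 value — and the period has length 4.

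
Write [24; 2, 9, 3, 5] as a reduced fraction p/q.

7685/314

Fold from the inside: start with 5/1.
  3 + 1/5 = 16/5
  9 + 5/16 = 149/16
  2 + 16/149 = 314/149
  24 + 149/314 = 7685/314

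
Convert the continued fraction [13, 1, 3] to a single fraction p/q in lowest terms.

Fold from the inside: start with 3/1.
  1 + 1/3 = 4/3
  13 + 3/4 = 55/4

55/4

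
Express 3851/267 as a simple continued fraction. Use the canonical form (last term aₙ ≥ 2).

[14; 2, 2, 1, 3, 10]

3851 = 14·267 + 113
267 = 2·113 + 41
113 = 2·41 + 31
41 = 1·31 + 10
31 = 3·10 + 1
10 = 10·1 + 0  (stop)
So 3851/267 = [14; 2, 2, 1, 3, 10].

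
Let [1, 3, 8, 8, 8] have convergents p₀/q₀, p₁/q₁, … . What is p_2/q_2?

Using pₖ = aₖpₖ₋₁ + pₖ₋₂, qₖ = aₖqₖ₋₁ + qₖ₋₂ (with p₋₁=1, p₋₂=0, q₋₁=0, q₋₂=1):
  k=0: a=1, p=1, q=1
  k=1: a=3, p=4, q=3
  k=2: a=8, p=33, q=25

33/25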